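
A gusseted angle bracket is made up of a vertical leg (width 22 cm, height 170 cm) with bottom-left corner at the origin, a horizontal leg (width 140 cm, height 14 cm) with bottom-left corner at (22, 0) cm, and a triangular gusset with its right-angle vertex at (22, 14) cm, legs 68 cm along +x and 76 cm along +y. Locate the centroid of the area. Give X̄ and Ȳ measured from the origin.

vertical leg: A = 22 × 170 = 3740.00, centroid at (11.00, 85.00).
horizontal leg: A = 140 × 14 = 1960.00, centroid at (92.00, 7.00).
gusset: A = ½·68·76 = 2584.00, centroid at (44.67, 39.33).
ΣA = 8284.00 cm², ΣAX̄ = 336878.67 cm³, ΣAȲ = 433257.33 cm³.
X̄ = 336878.67/8284.00 = 40.67 cm; Ȳ = 433257.33/8284.00 = 52.30 cm.

X̄ = 40.67 cm, Ȳ = 52.30 cm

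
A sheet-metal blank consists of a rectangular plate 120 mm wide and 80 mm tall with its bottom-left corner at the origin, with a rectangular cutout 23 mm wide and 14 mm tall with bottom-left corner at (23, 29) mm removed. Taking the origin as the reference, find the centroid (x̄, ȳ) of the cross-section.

x̄ = 60.88 mm, ȳ = 40.14 mm

plate: A = 120 × 80 = 9600.00, centroid at (60.00, 40.00).
hole: A = −(23 × 14) = -322.00, centroid at (34.50, 36.00).
ΣA = 9278.00 mm², ΣAx̄ = 564891.00 mm³, ΣAȳ = 372408.00 mm³.
x̄ = 564891.00/9278.00 = 60.88 mm; ȳ = 372408.00/9278.00 = 40.14 mm.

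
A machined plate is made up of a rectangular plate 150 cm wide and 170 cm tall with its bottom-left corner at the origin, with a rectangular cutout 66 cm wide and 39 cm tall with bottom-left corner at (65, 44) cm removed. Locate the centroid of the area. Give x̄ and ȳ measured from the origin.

plate: A = 150 × 170 = 25500.00, centroid at (75.00, 85.00).
hole: A = −(66 × 39) = -2574.00, centroid at (98.00, 63.50).
ΣA = 22926.00 cm², ΣAx̄ = 1660248.00 cm³, ΣAȳ = 2004051.00 cm³.
x̄ = 1660248.00/22926.00 = 72.42 cm; ȳ = 2004051.00/22926.00 = 87.41 cm.

x̄ = 72.42 cm, ȳ = 87.41 cm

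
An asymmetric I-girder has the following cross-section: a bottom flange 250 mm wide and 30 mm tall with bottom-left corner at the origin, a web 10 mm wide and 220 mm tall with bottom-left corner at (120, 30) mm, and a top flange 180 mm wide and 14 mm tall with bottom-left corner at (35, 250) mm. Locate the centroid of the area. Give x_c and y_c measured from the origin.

x_c = 125.00 mm, y_c = 87.41 mm

bottom flange: A = 250 × 30 = 7500.00, centroid at (125.00, 15.00).
web: A = 10 × 220 = 2200.00, centroid at (125.00, 140.00).
top flange: A = 180 × 14 = 2520.00, centroid at (125.00, 257.00).
ΣA = 12220.00 mm²
ΣAx_c = (7500.00)(125.00) + (2200.00)(125.00) + (2520.00)(125.00) = 1527500.00 mm³
ΣAy_c = (7500.00)(15.00) + (2200.00)(140.00) + (2520.00)(257.00) = 1068140.00 mm³
x_c = 1527500.00 / 12220.00 = 125.00 mm
y_c = 1068140.00 / 12220.00 = 87.41 mm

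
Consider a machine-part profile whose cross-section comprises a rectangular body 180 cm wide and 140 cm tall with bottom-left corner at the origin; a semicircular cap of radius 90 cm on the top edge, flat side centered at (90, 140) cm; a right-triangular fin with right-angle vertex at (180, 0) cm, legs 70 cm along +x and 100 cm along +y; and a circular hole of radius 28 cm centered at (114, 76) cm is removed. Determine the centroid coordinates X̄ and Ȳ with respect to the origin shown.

X̄ = 98.66 cm, Ȳ = 101.66 cm

rectangular body: A = 180 × 140 = 25200.00, centroid at (90.00, 70.00).
semicircular top: A = ½π·90² = 12723.45, centroid at (90.00, 178.20).
triangular fin: A = ½·70·100 = 3500.00, centroid at (203.33, 33.33).
hole: A = −π·28² = -2463.01, centroid at (114.00, 76.00).
ΣA = 38960.44 cm², ΣAX̄ = 3843994.20 cm³, ΣAȲ = 3960761.04 cm³.
X̄ = 3843994.20/38960.44 = 98.66 cm; Ȳ = 3960761.04/38960.44 = 101.66 cm.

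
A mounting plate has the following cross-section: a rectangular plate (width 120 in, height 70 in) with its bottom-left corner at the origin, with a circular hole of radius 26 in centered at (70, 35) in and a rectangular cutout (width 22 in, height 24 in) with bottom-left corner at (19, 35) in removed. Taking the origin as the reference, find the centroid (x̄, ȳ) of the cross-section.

Part | A | x̄ᵢ | ȳᵢ | A·x̄ᵢ | A·ȳᵢ
plate | 8400.00 | 60.00 | 35.00 | 504000.00 | 294000.00
hole 1 | -2123.72 | 70.00 | 35.00 | -148660.16 | -74330.08
hole 2 | -528.00 | 30.00 | 47.00 | -15840.00 | -24816.00
Σ | 5748.28 |  |  | 339499.84 | 194853.92
x̄ = 339499.84 / 5748.28 = 59.06 in
ȳ = 194853.92 / 5748.28 = 33.90 in

x̄ = 59.06 in, ȳ = 33.90 in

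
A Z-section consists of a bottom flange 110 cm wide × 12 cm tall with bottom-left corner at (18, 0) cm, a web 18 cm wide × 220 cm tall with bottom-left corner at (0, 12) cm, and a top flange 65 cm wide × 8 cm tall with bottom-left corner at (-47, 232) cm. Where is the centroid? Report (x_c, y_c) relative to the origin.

x_c = 21.46 cm, y_c = 105.82 cm

bottom flange: A = 110 × 12 = 1320.00, centroid at (73.00, 6.00).
web: A = 18 × 220 = 3960.00, centroid at (9.00, 122.00).
top flange: A = 65 × 8 = 520.00, centroid at (-14.50, 236.00).
ΣA = 5800.00 cm²
ΣAx_c = (1320.00)(73.00) + (3960.00)(9.00) + (520.00)(-14.50) = 124460.00 cm³
ΣAy_c = (1320.00)(6.00) + (3960.00)(122.00) + (520.00)(236.00) = 613760.00 cm³
x_c = 124460.00 / 5800.00 = 21.46 cm
y_c = 613760.00 / 5800.00 = 105.82 cm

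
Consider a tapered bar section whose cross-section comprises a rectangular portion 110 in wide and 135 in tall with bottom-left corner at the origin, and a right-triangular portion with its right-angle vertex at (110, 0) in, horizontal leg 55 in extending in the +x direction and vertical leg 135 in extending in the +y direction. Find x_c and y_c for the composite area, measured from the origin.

rectangular portion: A = 110 × 135 = 14850.00, centroid at (55.00, 67.50).
triangular portion: A = ½·55·135 = 3712.50, centroid at (128.33, 45.00).
ΣA = 18562.50 in²
ΣAx_c = (14850.00)(55.00) + (3712.50)(128.33) = 1293187.50 in³
ΣAy_c = (14850.00)(67.50) + (3712.50)(45.00) = 1169437.50 in³
x_c = 1293187.50 / 18562.50 = 69.67 in
y_c = 1169437.50 / 18562.50 = 63.00 in

x_c = 69.67 in, y_c = 63.00 in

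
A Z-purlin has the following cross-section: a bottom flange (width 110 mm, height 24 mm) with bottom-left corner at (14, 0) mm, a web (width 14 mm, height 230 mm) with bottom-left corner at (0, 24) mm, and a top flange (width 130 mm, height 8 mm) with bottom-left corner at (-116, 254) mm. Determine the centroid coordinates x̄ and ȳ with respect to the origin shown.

x̄ = 21.98 mm, ȳ = 108.34 mm

bottom flange: A = 110 × 24 = 2640.00, centroid at (69.00, 12.00).
web: A = 14 × 230 = 3220.00, centroid at (7.00, 139.00).
top flange: A = 130 × 8 = 1040.00, centroid at (-51.00, 258.00).
ΣA = 6900.00 mm², ΣAx̄ = 151660.00 mm³, ΣAȳ = 747580.00 mm³.
x̄ = 151660.00/6900.00 = 21.98 mm; ȳ = 747580.00/6900.00 = 108.34 mm.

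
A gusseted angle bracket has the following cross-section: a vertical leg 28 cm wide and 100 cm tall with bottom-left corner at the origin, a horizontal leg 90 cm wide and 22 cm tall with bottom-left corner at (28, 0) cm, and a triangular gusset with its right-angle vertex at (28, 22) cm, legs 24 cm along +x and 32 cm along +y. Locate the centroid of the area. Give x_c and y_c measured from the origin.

vertical leg: A = 28 × 100 = 2800.00, centroid at (14.00, 50.00).
horizontal leg: A = 90 × 22 = 1980.00, centroid at (73.00, 11.00).
gusset: A = ½·24·32 = 384.00, centroid at (36.00, 32.67).
ΣA = 5164.00 cm²
ΣAx_c = (2800.00)(14.00) + (1980.00)(73.00) + (384.00)(36.00) = 197564.00 cm³
ΣAy_c = (2800.00)(50.00) + (1980.00)(11.00) + (384.00)(32.67) = 174324.00 cm³
x_c = 197564.00 / 5164.00 = 38.26 cm
y_c = 174324.00 / 5164.00 = 33.76 cm

x_c = 38.26 cm, y_c = 33.76 cm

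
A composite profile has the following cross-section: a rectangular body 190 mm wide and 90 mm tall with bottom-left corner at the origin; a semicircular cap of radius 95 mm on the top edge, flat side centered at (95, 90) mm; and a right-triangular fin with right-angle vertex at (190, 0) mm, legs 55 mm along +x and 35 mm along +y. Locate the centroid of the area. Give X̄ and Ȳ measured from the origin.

X̄ = 98.38 mm, Ȳ = 81.52 mm

Part | A | x̄ᵢ | ȳᵢ | A·x̄ᵢ | A·ȳᵢ
rectangular body | 17100.00 | 95.00 | 45.00 | 1624500.00 | 769500.00
semicircular top | 14176.44 | 95.00 | 130.32 | 1346761.50 | 1847462.65
triangular fin | 962.50 | 208.33 | 11.67 | 200520.83 | 11229.17
Σ | 32238.94 |  |  | 3171782.33 | 2628191.82
X̄ = 3171782.33 / 32238.94 = 98.38 mm
Ȳ = 2628191.82 / 32238.94 = 81.52 mm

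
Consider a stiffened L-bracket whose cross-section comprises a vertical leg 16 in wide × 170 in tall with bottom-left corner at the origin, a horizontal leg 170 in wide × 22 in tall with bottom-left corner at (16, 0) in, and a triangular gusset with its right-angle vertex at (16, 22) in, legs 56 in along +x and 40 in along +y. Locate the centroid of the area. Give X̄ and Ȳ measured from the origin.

vertical leg: A = 16 × 170 = 2720.00, centroid at (8.00, 85.00).
horizontal leg: A = 170 × 22 = 3740.00, centroid at (101.00, 11.00).
gusset: A = ½·56·40 = 1120.00, centroid at (34.67, 35.33).
ΣA = 7580.00 in²
ΣAX̄ = (2720.00)(8.00) + (3740.00)(101.00) + (1120.00)(34.67) = 438326.67 in³
ΣAȲ = (2720.00)(85.00) + (3740.00)(11.00) + (1120.00)(35.33) = 311913.33 in³
X̄ = 438326.67 / 7580.00 = 57.83 in
Ȳ = 311913.33 / 7580.00 = 41.15 in

X̄ = 57.83 in, Ȳ = 41.15 in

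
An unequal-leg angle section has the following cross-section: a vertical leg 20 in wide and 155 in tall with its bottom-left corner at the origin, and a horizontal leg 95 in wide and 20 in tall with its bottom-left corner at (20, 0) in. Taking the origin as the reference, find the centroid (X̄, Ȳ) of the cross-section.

X̄ = 31.85 in, Ȳ = 51.85 in

vertical leg: A = 20 × 155 = 3100.00, centroid at (10.00, 77.50).
horizontal leg: A = 95 × 20 = 1900.00, centroid at (67.50, 10.00).
ΣA = 5000.00 in²
ΣAX̄ = (3100.00)(10.00) + (1900.00)(67.50) = 159250.00 in³
ΣAȲ = (3100.00)(77.50) + (1900.00)(10.00) = 259250.00 in³
X̄ = 159250.00 / 5000.00 = 31.85 in
Ȳ = 259250.00 / 5000.00 = 51.85 in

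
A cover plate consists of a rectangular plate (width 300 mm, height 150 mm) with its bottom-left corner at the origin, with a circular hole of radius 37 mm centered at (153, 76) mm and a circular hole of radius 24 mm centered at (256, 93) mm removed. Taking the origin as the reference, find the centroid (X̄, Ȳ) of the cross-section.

plate: A = 300 × 150 = 45000.00, centroid at (150.00, 75.00).
hole 1: A = −π·37² = -4300.84, centroid at (153.00, 76.00).
hole 2: A = −π·24² = -1809.56, centroid at (256.00, 93.00).
ΣA = 38889.60 mm², ΣAX̄ = 5628724.74 mm³, ΣAȲ = 2879847.30 mm³.
X̄ = 5628724.74/38889.60 = 144.74 mm; Ȳ = 2879847.30/38889.60 = 74.05 mm.

X̄ = 144.74 mm, Ȳ = 74.05 mm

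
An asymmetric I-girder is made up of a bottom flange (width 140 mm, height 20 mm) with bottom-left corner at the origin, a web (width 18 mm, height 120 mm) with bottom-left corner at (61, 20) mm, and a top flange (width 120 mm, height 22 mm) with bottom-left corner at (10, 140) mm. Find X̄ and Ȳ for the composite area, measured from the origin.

X̄ = 70.00 mm, Ȳ = 78.87 mm

Part | A | x̄ᵢ | ȳᵢ | A·x̄ᵢ | A·ȳᵢ
bottom flange | 2800.00 | 70.00 | 10.00 | 196000.00 | 28000.00
web | 2160.00 | 70.00 | 80.00 | 151200.00 | 172800.00
top flange | 2640.00 | 70.00 | 151.00 | 184800.00 | 398640.00
Σ | 7600.00 |  |  | 532000.00 | 599440.00
X̄ = 532000.00 / 7600.00 = 70.00 mm
Ȳ = 599440.00 / 7600.00 = 78.87 mm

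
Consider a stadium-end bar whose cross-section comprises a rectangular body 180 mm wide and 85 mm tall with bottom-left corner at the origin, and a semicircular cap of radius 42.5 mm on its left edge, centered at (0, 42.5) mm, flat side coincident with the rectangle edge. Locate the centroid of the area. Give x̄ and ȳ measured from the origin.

Part | A | x̄ᵢ | ȳᵢ | A·x̄ᵢ | A·ȳᵢ
rectangular body | 15300.00 | 90.00 | 42.50 | 1377000.00 | 650250.00
semicircular end | 2837.25 | -18.04 | 42.50 | -51177.08 | 120583.16
Σ | 18137.25 |  |  | 1325822.92 | 770833.16
x̄ = 1325822.92 / 18137.25 = 73.10 mm
ȳ = 770833.16 / 18137.25 = 42.50 mm

x̄ = 73.10 mm, ȳ = 42.50 mm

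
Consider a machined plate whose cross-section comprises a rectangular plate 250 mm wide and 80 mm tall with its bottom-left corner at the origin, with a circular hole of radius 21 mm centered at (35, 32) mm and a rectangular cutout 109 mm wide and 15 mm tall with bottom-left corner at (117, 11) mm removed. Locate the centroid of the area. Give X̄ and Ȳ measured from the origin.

plate: A = 250 × 80 = 20000.00, centroid at (125.00, 40.00).
hole 1: A = −π·21² = -1385.44, centroid at (35.00, 32.00).
hole 2: A = −(109 × 15) = -1635.00, centroid at (171.50, 18.50).
ΣA = 16979.56 mm²
ΣAX̄ = (20000.00)(125.00) + (-1385.44)(35.00) + (-1635.00)(171.50) = 2171107.02 mm³
ΣAȲ = (20000.00)(40.00) + (-1385.44)(32.00) + (-1635.00)(18.50) = 725418.34 mm³
X̄ = 2171107.02 / 16979.56 = 127.87 mm
Ȳ = 725418.34 / 16979.56 = 42.72 mm

X̄ = 127.87 mm, Ȳ = 42.72 mm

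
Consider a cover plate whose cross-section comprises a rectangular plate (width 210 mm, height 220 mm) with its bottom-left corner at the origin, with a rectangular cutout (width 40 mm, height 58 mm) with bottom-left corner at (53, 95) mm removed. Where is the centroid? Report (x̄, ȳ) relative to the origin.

x̄ = 106.69 mm, ȳ = 109.26 mm

plate: A = 210 × 220 = 46200.00, centroid at (105.00, 110.00).
hole: A = −(40 × 58) = -2320.00, centroid at (73.00, 124.00).
ΣA = 43880.00 mm²
ΣAx̄ = (46200.00)(105.00) + (-2320.00)(73.00) = 4681640.00 mm³
ΣAȳ = (46200.00)(110.00) + (-2320.00)(124.00) = 4794320.00 mm³
x̄ = 4681640.00 / 43880.00 = 106.69 mm
ȳ = 4794320.00 / 43880.00 = 109.26 mm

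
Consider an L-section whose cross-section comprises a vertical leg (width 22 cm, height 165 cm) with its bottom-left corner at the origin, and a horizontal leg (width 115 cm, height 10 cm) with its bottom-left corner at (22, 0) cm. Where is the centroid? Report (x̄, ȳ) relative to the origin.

x̄ = 27.48 cm, ȳ = 63.85 cm

vertical leg: A = 22 × 165 = 3630.00, centroid at (11.00, 82.50).
horizontal leg: A = 115 × 10 = 1150.00, centroid at (79.50, 5.00).
ΣA = 4780.00 cm², ΣAx̄ = 131355.00 cm³, ΣAȳ = 305225.00 cm³.
x̄ = 131355.00/4780.00 = 27.48 cm; ȳ = 305225.00/4780.00 = 63.85 cm.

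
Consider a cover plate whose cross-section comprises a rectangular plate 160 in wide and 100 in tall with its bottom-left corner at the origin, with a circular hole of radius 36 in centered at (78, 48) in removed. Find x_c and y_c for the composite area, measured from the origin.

Part | A | x̄ᵢ | ȳᵢ | A·x̄ᵢ | A·ȳᵢ
plate | 16000.00 | 80.00 | 50.00 | 1280000.00 | 800000.00
hole | -4071.50 | 78.00 | 48.00 | -317577.32 | -195432.20
Σ | 11928.50 |  |  | 962422.68 | 604567.80
x_c = 962422.68 / 11928.50 = 80.68 in
y_c = 604567.80 / 11928.50 = 50.68 in

x_c = 80.68 in, y_c = 50.68 in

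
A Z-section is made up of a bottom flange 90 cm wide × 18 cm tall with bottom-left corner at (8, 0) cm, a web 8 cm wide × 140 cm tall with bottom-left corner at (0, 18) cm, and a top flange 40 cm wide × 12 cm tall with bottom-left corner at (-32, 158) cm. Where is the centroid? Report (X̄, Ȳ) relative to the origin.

Part | A | x̄ᵢ | ȳᵢ | A·x̄ᵢ | A·ȳᵢ
bottom flange | 1620.00 | 53.00 | 9.00 | 85860.00 | 14580.00
web | 1120.00 | 4.00 | 88.00 | 4480.00 | 98560.00
top flange | 480.00 | -12.00 | 164.00 | -5760.00 | 78720.00
Σ | 3220.00 |  |  | 84580.00 | 191860.00
X̄ = 84580.00 / 3220.00 = 26.27 cm
Ȳ = 191860.00 / 3220.00 = 59.58 cm

X̄ = 26.27 cm, Ȳ = 59.58 cm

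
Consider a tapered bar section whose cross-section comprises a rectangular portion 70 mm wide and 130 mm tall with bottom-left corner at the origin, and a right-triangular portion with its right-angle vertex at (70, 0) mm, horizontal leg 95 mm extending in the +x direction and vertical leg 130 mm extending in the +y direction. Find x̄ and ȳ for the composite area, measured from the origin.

x̄ = 61.95 mm, ȳ = 56.24 mm

Part | A | x̄ᵢ | ȳᵢ | A·x̄ᵢ | A·ȳᵢ
rectangular portion | 9100.00 | 35.00 | 65.00 | 318500.00 | 591500.00
triangular portion | 6175.00 | 101.67 | 43.33 | 627791.67 | 267583.33
Σ | 15275.00 |  |  | 946291.67 | 859083.33
x̄ = 946291.67 / 15275.00 = 61.95 mm
ȳ = 859083.33 / 15275.00 = 56.24 mm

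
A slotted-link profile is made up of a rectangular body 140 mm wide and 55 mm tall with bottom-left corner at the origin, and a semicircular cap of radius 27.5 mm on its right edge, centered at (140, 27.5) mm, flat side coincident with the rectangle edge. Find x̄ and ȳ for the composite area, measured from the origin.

x̄ = 80.92 mm, ȳ = 27.50 mm

Part | A | x̄ᵢ | ȳᵢ | A·x̄ᵢ | A·ȳᵢ
rectangular body | 7700.00 | 70.00 | 27.50 | 539000.00 | 211750.00
semicircular end | 1187.91 | 151.67 | 27.50 | 180172.64 | 32667.65
Σ | 8887.91 |  |  | 719172.64 | 244417.65
x̄ = 719172.64 / 8887.91 = 80.92 mm
ȳ = 244417.65 / 8887.91 = 27.50 mm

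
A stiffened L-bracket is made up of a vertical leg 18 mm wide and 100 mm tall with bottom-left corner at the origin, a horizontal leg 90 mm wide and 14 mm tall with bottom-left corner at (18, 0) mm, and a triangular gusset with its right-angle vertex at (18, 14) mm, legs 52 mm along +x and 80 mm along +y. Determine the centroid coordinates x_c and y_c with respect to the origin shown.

vertical leg: A = 18 × 100 = 1800.00, centroid at (9.00, 50.00).
horizontal leg: A = 90 × 14 = 1260.00, centroid at (63.00, 7.00).
gusset: A = ½·52·80 = 2080.00, centroid at (35.33, 40.67).
ΣA = 5140.00 mm²
ΣAx_c = (1800.00)(9.00) + (1260.00)(63.00) + (2080.00)(35.33) = 169073.33 mm³
ΣAy_c = (1800.00)(50.00) + (1260.00)(7.00) + (2080.00)(40.67) = 183406.67 mm³
x_c = 169073.33 / 5140.00 = 32.89 mm
y_c = 183406.67 / 5140.00 = 35.68 mm

x_c = 32.89 mm, y_c = 35.68 mm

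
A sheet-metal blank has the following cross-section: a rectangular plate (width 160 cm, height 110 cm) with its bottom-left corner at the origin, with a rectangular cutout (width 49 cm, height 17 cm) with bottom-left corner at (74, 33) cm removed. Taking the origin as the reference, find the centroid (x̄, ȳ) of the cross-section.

x̄ = 79.08 cm, ȳ = 55.67 cm

plate: A = 160 × 110 = 17600.00, centroid at (80.00, 55.00).
hole: A = −(49 × 17) = -833.00, centroid at (98.50, 41.50).
ΣA = 16767.00 cm²
ΣAx̄ = (17600.00)(80.00) + (-833.00)(98.50) = 1325949.50 cm³
ΣAȳ = (17600.00)(55.00) + (-833.00)(41.50) = 933430.50 cm³
x̄ = 1325949.50 / 16767.00 = 79.08 cm
ȳ = 933430.50 / 16767.00 = 55.67 cm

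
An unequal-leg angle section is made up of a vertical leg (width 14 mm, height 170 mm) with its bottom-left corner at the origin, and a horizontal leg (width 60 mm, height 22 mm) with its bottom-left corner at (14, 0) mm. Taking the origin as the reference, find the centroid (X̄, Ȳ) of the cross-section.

X̄ = 20.20 mm, Ȳ = 58.60 mm

Part | A | x̄ᵢ | ȳᵢ | A·x̄ᵢ | A·ȳᵢ
vertical leg | 2380.00 | 7.00 | 85.00 | 16660.00 | 202300.00
horizontal leg | 1320.00 | 44.00 | 11.00 | 58080.00 | 14520.00
Σ | 3700.00 |  |  | 74740.00 | 216820.00
X̄ = 74740.00 / 3700.00 = 20.20 mm
Ȳ = 216820.00 / 3700.00 = 58.60 mm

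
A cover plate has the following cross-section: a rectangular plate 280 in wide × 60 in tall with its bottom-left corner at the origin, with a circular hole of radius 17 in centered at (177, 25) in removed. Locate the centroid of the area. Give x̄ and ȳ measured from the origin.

plate: A = 280 × 60 = 16800.00, centroid at (140.00, 30.00).
hole: A = −π·17² = -907.92, centroid at (177.00, 25.00).
ΣA = 15892.08 in²
ΣAx̄ = (16800.00)(140.00) + (-907.92)(177.00) = 2191298.11 in³
ΣAȳ = (16800.00)(30.00) + (-907.92)(25.00) = 481301.99 in³
x̄ = 2191298.11 / 15892.08 = 137.89 in
ȳ = 481301.99 / 15892.08 = 30.29 in

x̄ = 137.89 in, ȳ = 30.29 in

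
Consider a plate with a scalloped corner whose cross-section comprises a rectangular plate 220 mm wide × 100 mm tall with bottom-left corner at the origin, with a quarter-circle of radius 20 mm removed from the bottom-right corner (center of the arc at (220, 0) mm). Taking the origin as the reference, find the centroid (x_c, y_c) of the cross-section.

plate: A = 220 × 100 = 22000.00, centroid at (110.00, 50.00).
removed quarter-circle: A = −¼π·20² = -314.16, centroid at (211.51, 8.49).
ΣA = 21685.84 mm², ΣAx_c = 2353551.63 mm³, ΣAy_c = 1097333.33 mm³.
x_c = 2353551.63/21685.84 = 108.53 mm; y_c = 1097333.33/21685.84 = 50.60 mm.

x_c = 108.53 mm, y_c = 50.60 mm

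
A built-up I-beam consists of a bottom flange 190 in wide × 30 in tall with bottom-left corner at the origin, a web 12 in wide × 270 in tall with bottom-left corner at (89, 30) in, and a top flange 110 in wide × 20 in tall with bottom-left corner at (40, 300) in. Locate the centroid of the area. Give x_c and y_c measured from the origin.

bottom flange: A = 190 × 30 = 5700.00, centroid at (95.00, 15.00).
web: A = 12 × 270 = 3240.00, centroid at (95.00, 165.00).
top flange: A = 110 × 20 = 2200.00, centroid at (95.00, 310.00).
ΣA = 11140.00 in²
ΣAx_c = (5700.00)(95.00) + (3240.00)(95.00) + (2200.00)(95.00) = 1058300.00 in³
ΣAy_c = (5700.00)(15.00) + (3240.00)(165.00) + (2200.00)(310.00) = 1302100.00 in³
x_c = 1058300.00 / 11140.00 = 95.00 in
y_c = 1302100.00 / 11140.00 = 116.89 in

x_c = 95.00 in, y_c = 116.89 in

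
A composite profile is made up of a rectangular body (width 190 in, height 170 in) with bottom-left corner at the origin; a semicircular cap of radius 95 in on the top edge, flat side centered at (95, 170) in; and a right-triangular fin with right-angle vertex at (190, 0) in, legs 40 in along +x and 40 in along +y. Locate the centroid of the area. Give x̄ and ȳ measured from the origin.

x̄ = 96.83 in, ȳ = 121.37 in

rectangular body: A = 190 × 170 = 32300.00, centroid at (95.00, 85.00).
semicircular top: A = ½π·95² = 14176.44, centroid at (95.00, 210.32).
triangular fin: A = ½·40·40 = 800.00, centroid at (203.33, 13.33).
ΣA = 47276.44 in²
ΣAx̄ = (32300.00)(95.00) + (14176.44)(95.00) + (800.00)(203.33) = 4577928.17 in³
ΣAȳ = (32300.00)(85.00) + (14176.44)(210.32) + (800.00)(13.33) = 5737744.26 in³
x̄ = 4577928.17 / 47276.44 = 96.83 in
ȳ = 5737744.26 / 47276.44 = 121.37 in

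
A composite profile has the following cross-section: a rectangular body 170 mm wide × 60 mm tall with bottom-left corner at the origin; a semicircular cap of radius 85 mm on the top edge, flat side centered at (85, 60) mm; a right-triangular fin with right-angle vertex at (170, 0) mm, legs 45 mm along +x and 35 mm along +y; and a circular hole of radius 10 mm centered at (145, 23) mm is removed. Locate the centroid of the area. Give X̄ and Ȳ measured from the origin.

rectangular body: A = 170 × 60 = 10200.00, centroid at (85.00, 30.00).
semicircular top: A = ½π·85² = 11349.00, centroid at (85.00, 96.08).
triangular fin: A = ½·45·35 = 787.50, centroid at (185.00, 11.67).
hole: A = −π·10² = -314.16, centroid at (145.00, 23.00).
ΣA = 22022.34 mm², ΣAX̄ = 1931799.70 mm³, ΣAȲ = 1398318.71 mm³.
X̄ = 1931799.70/22022.34 = 87.72 mm; Ȳ = 1398318.71/22022.34 = 63.50 mm.

X̄ = 87.72 mm, Ȳ = 63.50 mm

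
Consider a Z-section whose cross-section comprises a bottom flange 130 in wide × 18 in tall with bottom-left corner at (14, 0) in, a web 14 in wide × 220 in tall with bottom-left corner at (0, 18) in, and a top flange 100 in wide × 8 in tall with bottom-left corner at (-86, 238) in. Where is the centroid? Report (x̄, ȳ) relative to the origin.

Part | A | x̄ᵢ | ȳᵢ | A·x̄ᵢ | A·ȳᵢ
bottom flange | 2340.00 | 79.00 | 9.00 | 184860.00 | 21060.00
web | 3080.00 | 7.00 | 128.00 | 21560.00 | 394240.00
top flange | 800.00 | -36.00 | 242.00 | -28800.00 | 193600.00
Σ | 6220.00 |  |  | 177620.00 | 608900.00
x̄ = 177620.00 / 6220.00 = 28.56 in
ȳ = 608900.00 / 6220.00 = 97.89 in

x̄ = 28.56 in, ȳ = 97.89 in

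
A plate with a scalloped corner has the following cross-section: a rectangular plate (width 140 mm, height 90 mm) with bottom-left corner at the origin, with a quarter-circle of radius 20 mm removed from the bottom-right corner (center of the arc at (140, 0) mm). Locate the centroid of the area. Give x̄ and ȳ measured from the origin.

Part | A | x̄ᵢ | ȳᵢ | A·x̄ᵢ | A·ȳᵢ
plate | 12600.00 | 70.00 | 45.00 | 882000.00 | 567000.00
removed quarter-circle | -314.16 | 131.51 | 8.49 | -41315.63 | -2666.67
Σ | 12285.84 |  |  | 840684.37 | 564333.33
x̄ = 840684.37 / 12285.84 = 68.43 mm
ȳ = 564333.33 / 12285.84 = 45.93 mm

x̄ = 68.43 mm, ȳ = 45.93 mm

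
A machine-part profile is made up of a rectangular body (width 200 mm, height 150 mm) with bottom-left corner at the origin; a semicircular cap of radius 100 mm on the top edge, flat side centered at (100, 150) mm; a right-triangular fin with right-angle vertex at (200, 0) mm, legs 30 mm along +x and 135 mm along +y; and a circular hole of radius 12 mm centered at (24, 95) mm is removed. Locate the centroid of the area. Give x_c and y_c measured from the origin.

x_c = 105.44 mm, y_c = 112.54 mm

Part | A | x̄ᵢ | ȳᵢ | A·x̄ᵢ | A·ȳᵢ
rectangular body | 30000.00 | 100.00 | 75.00 | 3000000.00 | 2250000.00
semicircular top | 15707.96 | 100.00 | 192.44 | 1570796.33 | 3022861.16
triangular fin | 2025.00 | 210.00 | 45.00 | 425250.00 | 91125.00
hole | -452.39 | 24.00 | 95.00 | -10857.34 | -42976.99
Σ | 47280.57 |  |  | 4985188.98 | 5321009.17
x_c = 4985188.98 / 47280.57 = 105.44 mm
y_c = 5321009.17 / 47280.57 = 112.54 mm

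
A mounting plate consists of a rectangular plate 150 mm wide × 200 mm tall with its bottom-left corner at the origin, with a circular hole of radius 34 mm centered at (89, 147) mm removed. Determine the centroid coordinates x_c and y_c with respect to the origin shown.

x_c = 73.07 mm, y_c = 93.53 mm

Part | A | x̄ᵢ | ȳᵢ | A·x̄ᵢ | A·ȳᵢ
plate | 30000.00 | 75.00 | 100.00 | 2250000.00 | 3000000.00
hole | -3631.68 | 89.00 | 147.00 | -323219.62 | -533857.12
Σ | 26368.32 |  |  | 1926780.38 | 2466142.88
x_c = 1926780.38 / 26368.32 = 73.07 mm
y_c = 2466142.88 / 26368.32 = 93.53 mm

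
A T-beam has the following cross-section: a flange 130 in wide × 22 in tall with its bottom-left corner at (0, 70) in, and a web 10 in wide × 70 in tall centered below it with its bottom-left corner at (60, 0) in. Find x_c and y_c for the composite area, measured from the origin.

web: A = 10 × 70 = 700.00, centroid at (65.00, 35.00).
flange: A = 130 × 22 = 2860.00, centroid at (65.00, 81.00).
ΣA = 3560.00 in², ΣAx_c = 231400.00 in³, ΣAy_c = 256160.00 in³.
x_c = 231400.00/3560.00 = 65.00 in; y_c = 256160.00/3560.00 = 71.96 in.

x_c = 65.00 in, y_c = 71.96 in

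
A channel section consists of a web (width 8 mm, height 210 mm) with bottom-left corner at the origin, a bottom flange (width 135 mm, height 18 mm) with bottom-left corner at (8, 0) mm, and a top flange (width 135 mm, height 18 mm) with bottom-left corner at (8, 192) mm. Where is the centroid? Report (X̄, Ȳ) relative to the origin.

web: A = 8 × 210 = 1680.00, centroid at (4.00, 105.00).
bottom flange: A = 135 × 18 = 2430.00, centroid at (75.50, 9.00).
top flange: A = 135 × 18 = 2430.00, centroid at (75.50, 201.00).
ΣA = 6540.00 mm², ΣAX̄ = 373650.00 mm³, ΣAȲ = 686700.00 mm³.
X̄ = 373650.00/6540.00 = 57.13 mm; Ȳ = 686700.00/6540.00 = 105.00 mm.

X̄ = 57.13 mm, Ȳ = 105.00 mm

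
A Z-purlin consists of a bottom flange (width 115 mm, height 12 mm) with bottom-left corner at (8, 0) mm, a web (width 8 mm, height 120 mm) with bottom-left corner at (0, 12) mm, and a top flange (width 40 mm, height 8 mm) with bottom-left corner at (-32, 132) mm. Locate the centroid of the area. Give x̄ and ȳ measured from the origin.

Part | A | x̄ᵢ | ȳᵢ | A·x̄ᵢ | A·ȳᵢ
bottom flange | 1380.00 | 65.50 | 6.00 | 90390.00 | 8280.00
web | 960.00 | 4.00 | 72.00 | 3840.00 | 69120.00
top flange | 320.00 | -12.00 | 136.00 | -3840.00 | 43520.00
Σ | 2660.00 |  |  | 90390.00 | 120920.00
x̄ = 90390.00 / 2660.00 = 33.98 mm
ȳ = 120920.00 / 2660.00 = 45.46 mm

x̄ = 33.98 mm, ȳ = 45.46 mm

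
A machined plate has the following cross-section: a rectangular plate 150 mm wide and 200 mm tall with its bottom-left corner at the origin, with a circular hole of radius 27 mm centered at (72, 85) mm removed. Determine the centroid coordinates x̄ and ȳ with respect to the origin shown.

x̄ = 75.25 mm, ȳ = 101.24 mm

plate: A = 150 × 200 = 30000.00, centroid at (75.00, 100.00).
hole: A = −π·27² = -2290.22, centroid at (72.00, 85.00).
ΣA = 27709.78 mm², ΣAx̄ = 2085104.08 mm³, ΣAȳ = 2805331.21 mm³.
x̄ = 2085104.08/27709.78 = 75.25 mm; ȳ = 2805331.21/27709.78 = 101.24 mm.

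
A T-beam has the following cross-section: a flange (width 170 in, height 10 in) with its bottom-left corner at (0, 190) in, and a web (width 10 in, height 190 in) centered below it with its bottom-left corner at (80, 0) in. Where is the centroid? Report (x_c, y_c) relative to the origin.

Part | A | x̄ᵢ | ȳᵢ | A·x̄ᵢ | A·ȳᵢ
web | 1900.00 | 85.00 | 95.00 | 161500.00 | 180500.00
flange | 1700.00 | 85.00 | 195.00 | 144500.00 | 331500.00
Σ | 3600.00 |  |  | 306000.00 | 512000.00
x_c = 306000.00 / 3600.00 = 85.00 in
y_c = 512000.00 / 3600.00 = 142.22 in

x_c = 85.00 in, y_c = 142.22 in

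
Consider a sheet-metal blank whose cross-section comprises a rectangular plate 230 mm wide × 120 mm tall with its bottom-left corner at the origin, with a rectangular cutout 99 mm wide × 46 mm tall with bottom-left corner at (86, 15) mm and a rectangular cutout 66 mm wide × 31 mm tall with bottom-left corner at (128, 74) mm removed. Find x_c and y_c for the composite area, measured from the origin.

Part | A | x̄ᵢ | ȳᵢ | A·x̄ᵢ | A·ȳᵢ
plate | 27600.00 | 115.00 | 60.00 | 3174000.00 | 1656000.00
hole 1 | -4554.00 | 135.50 | 38.00 | -617067.00 | -173052.00
hole 2 | -2046.00 | 161.00 | 89.50 | -329406.00 | -183117.00
Σ | 21000.00 |  |  | 2227527.00 | 1299831.00
x_c = 2227527.00 / 21000.00 = 106.07 mm
y_c = 1299831.00 / 21000.00 = 61.90 mm

x_c = 106.07 mm, y_c = 61.90 mm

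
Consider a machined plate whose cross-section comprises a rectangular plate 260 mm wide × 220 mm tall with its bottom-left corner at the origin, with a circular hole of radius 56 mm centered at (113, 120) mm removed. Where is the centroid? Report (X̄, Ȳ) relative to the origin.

X̄ = 133.54 mm, Ȳ = 107.92 mm

plate: A = 260 × 220 = 57200.00, centroid at (130.00, 110.00).
hole: A = −π·56² = -9852.03, centroid at (113.00, 120.00).
ΣA = 47347.97 mm², ΣAX̄ = 6322720.09 mm³, ΣAȲ = 5109755.85 mm³.
X̄ = 6322720.09/47347.97 = 133.54 mm; Ȳ = 5109755.85/47347.97 = 107.92 mm.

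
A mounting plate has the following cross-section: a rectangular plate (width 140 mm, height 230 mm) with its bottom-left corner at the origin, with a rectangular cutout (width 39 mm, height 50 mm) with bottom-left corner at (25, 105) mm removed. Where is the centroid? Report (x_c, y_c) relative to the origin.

x_c = 71.64 mm, y_c = 114.03 mm

plate: A = 140 × 230 = 32200.00, centroid at (70.00, 115.00).
hole: A = −(39 × 50) = -1950.00, centroid at (44.50, 130.00).
ΣA = 30250.00 mm², ΣAx_c = 2167225.00 mm³, ΣAy_c = 3449500.00 mm³.
x_c = 2167225.00/30250.00 = 71.64 mm; y_c = 3449500.00/30250.00 = 114.03 mm.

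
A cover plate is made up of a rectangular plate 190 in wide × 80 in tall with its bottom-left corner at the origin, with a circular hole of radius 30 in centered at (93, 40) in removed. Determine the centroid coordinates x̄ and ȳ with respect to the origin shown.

x̄ = 95.46 in, ȳ = 40.00 in

plate: A = 190 × 80 = 15200.00, centroid at (95.00, 40.00).
hole: A = −π·30² = -2827.43, centroid at (93.00, 40.00).
ΣA = 12372.57 in², ΣAx̄ = 1181048.69 in³, ΣAȳ = 494902.66 in³.
x̄ = 1181048.69/12372.57 = 95.46 in; ȳ = 494902.66/12372.57 = 40.00 in.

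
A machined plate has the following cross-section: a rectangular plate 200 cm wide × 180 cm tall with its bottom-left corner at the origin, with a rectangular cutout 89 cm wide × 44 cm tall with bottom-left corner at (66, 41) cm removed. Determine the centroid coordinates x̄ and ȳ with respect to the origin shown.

x̄ = 98.72 cm, ȳ = 93.30 cm

plate: A = 200 × 180 = 36000.00, centroid at (100.00, 90.00).
hole: A = −(89 × 44) = -3916.00, centroid at (110.50, 63.00).
ΣA = 32084.00 cm²
ΣAx̄ = (36000.00)(100.00) + (-3916.00)(110.50) = 3167282.00 cm³
ΣAȳ = (36000.00)(90.00) + (-3916.00)(63.00) = 2993292.00 cm³
x̄ = 3167282.00 / 32084.00 = 98.72 cm
ȳ = 2993292.00 / 32084.00 = 93.30 cm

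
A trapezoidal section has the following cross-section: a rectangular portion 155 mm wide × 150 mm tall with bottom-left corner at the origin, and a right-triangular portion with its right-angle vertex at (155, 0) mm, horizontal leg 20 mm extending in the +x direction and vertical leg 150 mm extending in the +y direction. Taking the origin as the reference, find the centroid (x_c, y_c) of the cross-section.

rectangular portion: A = 155 × 150 = 23250.00, centroid at (77.50, 75.00).
triangular portion: A = ½·20·150 = 1500.00, centroid at (161.67, 50.00).
ΣA = 24750.00 mm²
ΣAx_c = (23250.00)(77.50) + (1500.00)(161.67) = 2044375.00 mm³
ΣAy_c = (23250.00)(75.00) + (1500.00)(50.00) = 1818750.00 mm³
x_c = 2044375.00 / 24750.00 = 82.60 mm
y_c = 1818750.00 / 24750.00 = 73.48 mm

x_c = 82.60 mm, y_c = 73.48 mm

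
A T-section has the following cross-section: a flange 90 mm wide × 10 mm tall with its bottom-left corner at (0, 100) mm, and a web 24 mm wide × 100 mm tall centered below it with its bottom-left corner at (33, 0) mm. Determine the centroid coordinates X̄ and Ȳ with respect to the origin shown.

X̄ = 45.00 mm, Ȳ = 65.00 mm

web: A = 24 × 100 = 2400.00, centroid at (45.00, 50.00).
flange: A = 90 × 10 = 900.00, centroid at (45.00, 105.00).
ΣA = 3300.00 mm²
ΣAX̄ = (2400.00)(45.00) + (900.00)(45.00) = 148500.00 mm³
ΣAȲ = (2400.00)(50.00) + (900.00)(105.00) = 214500.00 mm³
X̄ = 148500.00 / 3300.00 = 45.00 mm
Ȳ = 214500.00 / 3300.00 = 65.00 mm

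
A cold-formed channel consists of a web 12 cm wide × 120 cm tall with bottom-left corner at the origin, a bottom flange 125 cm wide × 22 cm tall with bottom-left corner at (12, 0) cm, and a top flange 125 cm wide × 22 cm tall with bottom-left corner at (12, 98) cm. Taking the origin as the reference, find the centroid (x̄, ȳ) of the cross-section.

Part | A | x̄ᵢ | ȳᵢ | A·x̄ᵢ | A·ȳᵢ
web | 1440.00 | 6.00 | 60.00 | 8640.00 | 86400.00
bottom flange | 2750.00 | 74.50 | 11.00 | 204875.00 | 30250.00
top flange | 2750.00 | 74.50 | 109.00 | 204875.00 | 299750.00
Σ | 6940.00 |  |  | 418390.00 | 416400.00
x̄ = 418390.00 / 6940.00 = 60.29 cm
ȳ = 416400.00 / 6940.00 = 60.00 cm

x̄ = 60.29 cm, ȳ = 60.00 cm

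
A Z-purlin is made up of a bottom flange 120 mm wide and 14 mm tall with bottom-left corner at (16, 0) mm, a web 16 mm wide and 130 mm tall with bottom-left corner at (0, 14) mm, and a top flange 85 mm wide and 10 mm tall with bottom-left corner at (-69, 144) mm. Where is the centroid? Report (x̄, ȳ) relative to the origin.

x̄ = 26.42 mm, ȳ = 65.67 mm

bottom flange: A = 120 × 14 = 1680.00, centroid at (76.00, 7.00).
web: A = 16 × 130 = 2080.00, centroid at (8.00, 79.00).
top flange: A = 85 × 10 = 850.00, centroid at (-26.50, 149.00).
ΣA = 4610.00 mm², ΣAx̄ = 121795.00 mm³, ΣAȳ = 302730.00 mm³.
x̄ = 121795.00/4610.00 = 26.42 mm; ȳ = 302730.00/4610.00 = 65.67 mm.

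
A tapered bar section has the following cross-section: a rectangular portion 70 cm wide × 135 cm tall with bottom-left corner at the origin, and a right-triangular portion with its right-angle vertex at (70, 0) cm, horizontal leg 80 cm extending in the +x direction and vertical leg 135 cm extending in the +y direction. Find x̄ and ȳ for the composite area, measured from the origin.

rectangular portion: A = 70 × 135 = 9450.00, centroid at (35.00, 67.50).
triangular portion: A = ½·80·135 = 5400.00, centroid at (96.67, 45.00).
ΣA = 14850.00 cm²
ΣAx̄ = (9450.00)(35.00) + (5400.00)(96.67) = 852750.00 cm³
ΣAȳ = (9450.00)(67.50) + (5400.00)(45.00) = 880875.00 cm³
x̄ = 852750.00 / 14850.00 = 57.42 cm
ȳ = 880875.00 / 14850.00 = 59.32 cm

x̄ = 57.42 cm, ȳ = 59.32 cm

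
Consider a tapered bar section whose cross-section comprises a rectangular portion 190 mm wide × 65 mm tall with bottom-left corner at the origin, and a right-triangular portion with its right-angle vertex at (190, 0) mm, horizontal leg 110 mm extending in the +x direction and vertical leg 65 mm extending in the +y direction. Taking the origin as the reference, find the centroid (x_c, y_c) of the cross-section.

rectangular portion: A = 190 × 65 = 12350.00, centroid at (95.00, 32.50).
triangular portion: A = ½·110·65 = 3575.00, centroid at (226.67, 21.67).
ΣA = 15925.00 mm², ΣAx_c = 1983583.33 mm³, ΣAy_c = 478833.33 mm³.
x_c = 1983583.33/15925.00 = 124.56 mm; y_c = 478833.33/15925.00 = 30.07 mm.

x_c = 124.56 mm, y_c = 30.07 mm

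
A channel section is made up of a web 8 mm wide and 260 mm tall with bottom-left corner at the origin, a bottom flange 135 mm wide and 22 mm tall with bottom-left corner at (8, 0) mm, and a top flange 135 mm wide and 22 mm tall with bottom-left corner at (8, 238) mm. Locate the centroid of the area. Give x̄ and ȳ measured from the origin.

web: A = 8 × 260 = 2080.00, centroid at (4.00, 130.00).
bottom flange: A = 135 × 22 = 2970.00, centroid at (75.50, 11.00).
top flange: A = 135 × 22 = 2970.00, centroid at (75.50, 249.00).
ΣA = 8020.00 mm², ΣAx̄ = 456790.00 mm³, ΣAȳ = 1042600.00 mm³.
x̄ = 456790.00/8020.00 = 56.96 mm; ȳ = 1042600.00/8020.00 = 130.00 mm.

x̄ = 56.96 mm, ȳ = 130.00 mm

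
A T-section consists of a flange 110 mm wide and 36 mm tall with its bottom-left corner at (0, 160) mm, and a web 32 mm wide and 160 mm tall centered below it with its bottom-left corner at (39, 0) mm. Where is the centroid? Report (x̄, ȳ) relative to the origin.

web: A = 32 × 160 = 5120.00, centroid at (55.00, 80.00).
flange: A = 110 × 36 = 3960.00, centroid at (55.00, 178.00).
ΣA = 9080.00 mm²
ΣAx̄ = (5120.00)(55.00) + (3960.00)(55.00) = 499400.00 mm³
ΣAȳ = (5120.00)(80.00) + (3960.00)(178.00) = 1114480.00 mm³
x̄ = 499400.00 / 9080.00 = 55.00 mm
ȳ = 1114480.00 / 9080.00 = 122.74 mm

x̄ = 55.00 mm, ȳ = 122.74 mm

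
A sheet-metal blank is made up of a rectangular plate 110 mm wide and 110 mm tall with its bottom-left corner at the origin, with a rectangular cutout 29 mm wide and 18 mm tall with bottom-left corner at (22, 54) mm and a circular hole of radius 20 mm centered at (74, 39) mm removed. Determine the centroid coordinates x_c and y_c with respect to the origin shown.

plate: A = 110 × 110 = 12100.00, centroid at (55.00, 55.00).
hole 1: A = −(29 × 18) = -522.00, centroid at (36.50, 63.00).
hole 2: A = −π·20² = -1256.64, centroid at (74.00, 39.00).
ΣA = 10321.36 mm², ΣAx_c = 553455.86 mm³, ΣAy_c = 583605.15 mm³.
x_c = 553455.86/10321.36 = 53.62 mm; y_c = 583605.15/10321.36 = 56.54 mm.

x_c = 53.62 mm, y_c = 56.54 mm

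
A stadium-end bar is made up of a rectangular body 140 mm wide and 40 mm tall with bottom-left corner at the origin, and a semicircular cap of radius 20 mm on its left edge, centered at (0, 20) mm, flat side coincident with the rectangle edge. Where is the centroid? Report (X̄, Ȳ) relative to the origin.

rectangular body: A = 140 × 40 = 5600.00, centroid at (70.00, 20.00).
semicircular end: A = ½π·20² = 628.32, centroid at (-8.49, 20.00).
ΣA = 6228.32 mm², ΣAX̄ = 386666.67 mm³, ΣAȲ = 124566.37 mm³.
X̄ = 386666.67/6228.32 = 62.08 mm; Ȳ = 124566.37/6228.32 = 20.00 mm.

X̄ = 62.08 mm, Ȳ = 20.00 mm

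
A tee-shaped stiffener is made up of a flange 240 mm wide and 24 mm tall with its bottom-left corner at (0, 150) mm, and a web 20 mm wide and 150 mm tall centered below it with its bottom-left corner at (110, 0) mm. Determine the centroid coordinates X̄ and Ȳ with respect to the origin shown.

Part | A | x̄ᵢ | ȳᵢ | A·x̄ᵢ | A·ȳᵢ
web | 3000.00 | 120.00 | 75.00 | 360000.00 | 225000.00
flange | 5760.00 | 120.00 | 162.00 | 691200.00 | 933120.00
Σ | 8760.00 |  |  | 1051200.00 | 1158120.00
X̄ = 1051200.00 / 8760.00 = 120.00 mm
Ȳ = 1158120.00 / 8760.00 = 132.21 mm

X̄ = 120.00 mm, Ȳ = 132.21 mm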